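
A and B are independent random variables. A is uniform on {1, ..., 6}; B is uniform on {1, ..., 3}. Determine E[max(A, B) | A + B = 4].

8/3

Outcomes with A + B = 4: (1,3), (2,2), (3,1), each with probability 1/18.
E[max(A, B) | A + B = 4] = (3 + 2 + 3) / 3 = 8/3.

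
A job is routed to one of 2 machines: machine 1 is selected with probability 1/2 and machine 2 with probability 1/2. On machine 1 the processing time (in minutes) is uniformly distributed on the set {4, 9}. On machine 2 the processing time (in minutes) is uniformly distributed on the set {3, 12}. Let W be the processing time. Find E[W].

7

E[W | machine 1] = (4+9)/2 = 13/2.
E[W | machine 2] = (3+12)/2 = 15/2.
E[W] = (1/2)·(13/2) + (1/2)·(15/2) = 7.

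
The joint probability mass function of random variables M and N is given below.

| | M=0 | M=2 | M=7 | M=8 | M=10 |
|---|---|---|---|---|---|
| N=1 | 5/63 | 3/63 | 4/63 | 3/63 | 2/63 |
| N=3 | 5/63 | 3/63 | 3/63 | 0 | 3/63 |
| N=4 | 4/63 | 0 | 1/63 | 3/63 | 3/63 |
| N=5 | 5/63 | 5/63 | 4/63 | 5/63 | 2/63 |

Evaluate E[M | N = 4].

P(N = 4) = 11/63.
Σ M·P over the event = 0·(4/63) + 7·(1/63) + 8·(3/63) + 10·(3/63) = 61/63.
E[M | N = 4] = (61/63) / (11/63) = 61/11.

61/11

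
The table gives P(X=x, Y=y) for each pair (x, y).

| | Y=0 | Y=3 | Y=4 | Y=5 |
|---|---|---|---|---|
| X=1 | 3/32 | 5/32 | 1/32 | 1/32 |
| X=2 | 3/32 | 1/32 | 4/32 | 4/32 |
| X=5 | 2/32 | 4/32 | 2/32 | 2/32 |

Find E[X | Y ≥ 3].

P(Y ≥ 3) = 3/4.
Summing X·P(X=x,Y=y) over the conditioning event gives 65/32.
E[X | Y ≥ 3] = (65/32) / (3/4) = 65/24.

65/24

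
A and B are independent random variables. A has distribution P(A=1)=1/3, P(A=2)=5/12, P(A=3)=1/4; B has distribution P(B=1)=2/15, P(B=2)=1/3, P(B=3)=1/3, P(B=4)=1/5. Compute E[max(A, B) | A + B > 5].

47/13

P(A + B > 5) = 13/60.
Summing max(A,B)·P(x,y) over outcomes with A + B > 5 gives 47/60.
E[max(A, B) | A + B > 5] = (47/60) / (13/60) = 47/13.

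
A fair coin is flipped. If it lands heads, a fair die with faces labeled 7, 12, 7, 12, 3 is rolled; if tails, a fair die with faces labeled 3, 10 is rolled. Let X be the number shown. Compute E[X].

E[X | heads] = (7+12+7+12+3)/5 = 41/5.
E[X | tails] = (3+10)/2 = 13/2.
By the law of total expectation,
E[X] = (1/2)·(41/5) + (1/2)·(13/2) = 147/20.

147/20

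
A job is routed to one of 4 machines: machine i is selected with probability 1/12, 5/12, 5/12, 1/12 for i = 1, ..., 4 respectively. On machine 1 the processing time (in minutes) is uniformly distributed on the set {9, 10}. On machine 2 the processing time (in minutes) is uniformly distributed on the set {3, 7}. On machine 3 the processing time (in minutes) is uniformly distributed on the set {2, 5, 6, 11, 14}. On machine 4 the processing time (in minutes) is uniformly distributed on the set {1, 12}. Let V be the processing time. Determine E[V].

E[V | machine 1] = (9+10)/2 = 19/2.
E[V | machine 2] = (3+7)/2 = 5.
E[V | machine 3] = (2+5+6+11+14)/5 = 38/5.
E[V | machine 4] = (1+12)/2 = 13/2.
E[V] = (1/12)·(19/2) + (5/12)·(5) + (5/12)·(38/5) + (1/12)·(13/2) = 79/12.

79/12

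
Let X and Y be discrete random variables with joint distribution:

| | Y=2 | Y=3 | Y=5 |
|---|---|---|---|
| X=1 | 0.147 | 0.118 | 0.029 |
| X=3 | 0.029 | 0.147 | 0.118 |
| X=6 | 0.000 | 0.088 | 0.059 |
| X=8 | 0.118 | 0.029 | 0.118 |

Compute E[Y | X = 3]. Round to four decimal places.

3.7041

P(X = 3) = 0.294.
Summing Y·P(X=x,Y=y) over the conditioning event gives 1.089.
E[Y | X = 3] = (1.089) / (0.294) = 3.7041.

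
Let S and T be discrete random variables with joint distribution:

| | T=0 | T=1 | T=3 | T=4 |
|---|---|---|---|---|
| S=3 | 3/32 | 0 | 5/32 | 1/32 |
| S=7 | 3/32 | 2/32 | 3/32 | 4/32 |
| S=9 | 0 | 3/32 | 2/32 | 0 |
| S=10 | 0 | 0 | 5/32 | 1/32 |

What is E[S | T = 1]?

41/5

P(T = 1) = 5/32.
Σ S·P over the event = 7·(2/32) + 9·(3/32) = 41/32.
E[S | T = 1] = (41/32) / (5/32) = 41/5.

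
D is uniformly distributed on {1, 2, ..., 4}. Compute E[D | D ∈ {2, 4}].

3

P(D ∈ {2, 4}) = 1/2.
Σ over the event: 2·1/4 + 4·1/4 = 3/2.
E[D | D ∈ {2, 4}] = (3/2) / (1/2) = 3.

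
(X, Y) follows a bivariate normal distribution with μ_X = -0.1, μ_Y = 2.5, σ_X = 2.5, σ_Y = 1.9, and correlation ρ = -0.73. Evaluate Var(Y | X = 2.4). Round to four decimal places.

Var(Y | X=x) = (1 − ρ²)·σ_Y².
Var(Y | X=2.4) = (1.9)²·(1 − (-0.73)²) = 3.61·0.4671 = 1.6862.

1.6862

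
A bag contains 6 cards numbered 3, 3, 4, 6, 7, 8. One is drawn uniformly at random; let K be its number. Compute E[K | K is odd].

P(K is odd) = 1/2.
Σ over the event: 3·1/3 + 7·1/6 = 13/6.
E[K | K is odd] = (13/6) / (1/2) = 13/3.

13/3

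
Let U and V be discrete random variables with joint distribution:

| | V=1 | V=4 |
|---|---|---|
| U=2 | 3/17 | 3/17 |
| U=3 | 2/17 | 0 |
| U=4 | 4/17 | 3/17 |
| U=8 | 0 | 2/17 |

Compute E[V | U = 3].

P(U = 3) = 2/17.
Σ V·P over the event = 1·(2/17) = 2/17.
E[V | U = 3] = (2/17) / (2/17) = 1.

1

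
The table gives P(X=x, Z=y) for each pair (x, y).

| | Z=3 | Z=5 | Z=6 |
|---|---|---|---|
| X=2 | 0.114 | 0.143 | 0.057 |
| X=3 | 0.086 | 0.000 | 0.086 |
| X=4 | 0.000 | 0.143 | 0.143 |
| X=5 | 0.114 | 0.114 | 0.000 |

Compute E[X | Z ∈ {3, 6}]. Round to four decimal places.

P(Z ∈ {3, 6}) = 0.600.
Summing X·P(X=x,Z=y) over the conditioning event gives 2.000.
E[X | Z ∈ {3, 6}] = (2.000) / (0.600) = 3.3333.

3.3333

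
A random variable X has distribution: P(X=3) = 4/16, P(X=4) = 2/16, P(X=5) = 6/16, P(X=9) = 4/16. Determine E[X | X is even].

P(X is even) = 1/8.
Σ over the event: 4·1/8 = 1/2.
E[X | X is even] = (1/2) / (1/8) = 4.

4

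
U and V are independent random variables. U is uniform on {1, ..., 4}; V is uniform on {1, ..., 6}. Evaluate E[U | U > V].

10/3

P(U > V) = 1/4.
Summing U·P(x,y) over outcomes with U > V gives 5/6.
E[U | U > V] = (5/6) / (1/4) = 10/3.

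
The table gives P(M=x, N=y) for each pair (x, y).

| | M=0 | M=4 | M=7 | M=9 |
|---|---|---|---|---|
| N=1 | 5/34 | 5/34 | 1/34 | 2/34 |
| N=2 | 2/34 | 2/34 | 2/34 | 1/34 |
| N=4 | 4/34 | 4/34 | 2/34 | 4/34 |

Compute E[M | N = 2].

31/7

P(N = 2) = 7/34.
Σ M·P over the event = 0·(2/34) + 4·(2/34) + 7·(2/34) + 9·(1/34) = 31/34.
E[M | N = 2] = (31/34) / (7/34) = 31/7.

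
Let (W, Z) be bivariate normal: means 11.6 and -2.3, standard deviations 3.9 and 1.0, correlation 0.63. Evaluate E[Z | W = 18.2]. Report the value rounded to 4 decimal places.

-1.2338

For a bivariate normal, E[Z | W=x] = μ_Z + ρ·(σ_Z/σ_W)·(x − μ_W).
E[Z | W=18.2] = -2.3 + (0.63)·(1.0/3.9)·(18.2 − (11.6)) = -2.3 + (0.16154)·(6.6) = -1.2338.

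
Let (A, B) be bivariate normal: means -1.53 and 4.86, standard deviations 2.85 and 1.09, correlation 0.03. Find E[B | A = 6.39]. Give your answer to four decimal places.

For a bivariate normal, E[B | A=x] = μ_B + ρ·(σ_B/σ_A)·(x − μ_A).
E[B | A=6.39] = 4.86 + (0.03)·(1.09/2.85)·(6.39 − (-1.53)) = 4.86 + (0.011474)·(7.92) = 4.9509.

4.9509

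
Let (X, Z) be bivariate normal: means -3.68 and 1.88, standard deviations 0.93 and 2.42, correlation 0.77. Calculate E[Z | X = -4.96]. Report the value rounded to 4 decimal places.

E[Z | X=x] = μ_Z + ρ(σ_Z/σ_X)(x − μ_X) for jointly normal variables.
E[Z | X=-4.96] = 1.88 + (0.77)·(2.42/0.93)·(-4.96 − (-3.68)) = 1.88 + (2.0037)·(-1.28) = -0.6847.

-0.6847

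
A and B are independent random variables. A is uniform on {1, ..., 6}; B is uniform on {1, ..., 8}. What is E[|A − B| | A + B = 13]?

2

P(A + B = 13) = 1/24.
Summing |A−B|·P(x,y) over outcomes with A + B = 13 gives 1/12.
E[|A − B| | A + B = 13] = (1/12) / (1/24) = 2.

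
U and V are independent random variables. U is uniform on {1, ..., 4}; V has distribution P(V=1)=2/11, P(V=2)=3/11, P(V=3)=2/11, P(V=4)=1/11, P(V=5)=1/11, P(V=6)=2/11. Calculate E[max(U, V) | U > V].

47/14

P(U > V) = 7/22.
Summing max(U,V)·P(x,y) over outcomes with U > V gives 47/44.
E[max(U, V) | U > V] = (47/44) / (7/22) = 47/14.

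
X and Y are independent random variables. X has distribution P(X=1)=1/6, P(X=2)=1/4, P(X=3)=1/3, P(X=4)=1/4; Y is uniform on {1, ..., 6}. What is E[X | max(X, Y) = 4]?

68/21

P(max(X, Y) = 4) = 7/24.
Summing X·P(x,y) over outcomes with max(X, Y) = 4 gives 17/18.
E[X | max(X, Y) = 4] = (17/18) / (7/24) = 68/21.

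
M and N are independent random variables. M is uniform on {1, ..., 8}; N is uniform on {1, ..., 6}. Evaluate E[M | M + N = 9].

11/2

Outcomes with M + N = 9: (3,6), (4,5), (5,4), (6,3), (7,2), (8,1), each with probability 1/48.
E[M | M + N = 9] = (3 + 4 + 5 + 6 + 7 + 8) / 6 = 11/2.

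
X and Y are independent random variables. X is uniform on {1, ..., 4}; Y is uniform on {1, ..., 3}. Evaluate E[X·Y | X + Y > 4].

15/2

Outcomes with X + Y > 4: (2,3), (3,2), (3,3), (4,1), (4,2), (4,3), each with probability 1/12.
E[X·Y | X + Y > 4] = (6 + 6 + 9 + 4 + 8 + 12) / 6 = 15/2.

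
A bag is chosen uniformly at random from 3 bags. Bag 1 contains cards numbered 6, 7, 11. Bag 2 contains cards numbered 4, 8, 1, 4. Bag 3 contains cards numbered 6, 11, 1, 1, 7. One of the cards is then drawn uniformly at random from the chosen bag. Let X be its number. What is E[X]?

349/60

E[X | bag 1] = (6+7+11)/3 = 8.
E[X | bag 2] = (4+8+1+4)/4 = 17/4.
E[X | bag 3] = (6+11+1+1+7)/5 = 26/5.
By the law of total expectation,
E[X] = (1/3)·(8) + (1/3)·(17/4) + (1/3)·(26/5) = 349/60.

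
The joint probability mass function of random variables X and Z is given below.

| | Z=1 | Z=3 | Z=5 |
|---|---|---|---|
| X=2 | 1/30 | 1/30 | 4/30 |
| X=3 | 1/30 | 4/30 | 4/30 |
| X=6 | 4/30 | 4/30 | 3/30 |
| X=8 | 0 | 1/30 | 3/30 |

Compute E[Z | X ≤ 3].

19/5

P(X ≤ 3) = 1/2.
Σ Z·P over the event = 1·(1/30) + 3·(1/30) + 5·(4/30) + 1·(1/30) + 3·(4/30) + 5·(4/30) = 19/10.
E[Z | X ≤ 3] = (19/10) / (1/2) = 19/5.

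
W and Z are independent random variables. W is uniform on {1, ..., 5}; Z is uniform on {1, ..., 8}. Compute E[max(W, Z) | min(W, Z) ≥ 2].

75/14

P(min(W, Z) ≥ 2) = 7/10.
Summing max(W,Z)·P(x,y) over outcomes with min(W, Z) ≥ 2 gives 15/4.
E[max(W, Z) | min(W, Z) ≥ 2] = (15/4) / (7/10) = 75/14.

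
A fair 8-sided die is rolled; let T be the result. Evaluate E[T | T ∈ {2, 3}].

5/2

P(T ∈ {2, 3}) = 1/4.
Σ over the event: 2·1/8 + 3·1/8 = 5/8.
E[T | T ∈ {2, 3}] = (5/8) / (1/4) = 5/2.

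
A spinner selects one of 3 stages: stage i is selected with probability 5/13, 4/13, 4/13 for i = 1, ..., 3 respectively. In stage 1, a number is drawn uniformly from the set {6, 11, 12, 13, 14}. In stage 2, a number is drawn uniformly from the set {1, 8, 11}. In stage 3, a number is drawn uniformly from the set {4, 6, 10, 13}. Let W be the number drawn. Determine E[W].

347/39

E[W | stage 1] = (6+11+12+13+14)/5 = 56/5.
E[W | stage 2] = (1+8+11)/3 = 20/3.
E[W | stage 3] = (4+6+10+13)/4 = 33/4.
E[W] = (5/13)·(56/5) + (4/13)·(20/3) + (4/13)·(33/4) = 347/39.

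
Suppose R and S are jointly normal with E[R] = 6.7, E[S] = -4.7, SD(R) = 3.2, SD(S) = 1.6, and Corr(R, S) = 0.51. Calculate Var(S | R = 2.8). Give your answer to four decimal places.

1.8941

For a bivariate normal, Var(S | R=x) = σ_S²(1 − ρ²).
Var(S | R=2.8) = (1.6)²·(1 − (0.51)²) = 2.56·0.7399 = 1.8941.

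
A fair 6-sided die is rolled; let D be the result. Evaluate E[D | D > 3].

Given D > 3, D is equally likely to be any of {4, 5, 6}.
E[D | D > 3] = (4 + 5 + 6) / 3 = 5.

5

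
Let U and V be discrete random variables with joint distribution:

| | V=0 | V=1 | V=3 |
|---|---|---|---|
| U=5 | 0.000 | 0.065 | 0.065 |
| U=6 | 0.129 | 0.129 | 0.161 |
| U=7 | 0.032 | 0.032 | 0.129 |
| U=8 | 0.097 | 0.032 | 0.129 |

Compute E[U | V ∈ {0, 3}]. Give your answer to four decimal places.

6.7385

P(V ∈ {0, 3}) = 0.742.
Σ U·P over the event = 5·(0.065) + 6·(0.129) + 6·(0.161) + 7·(0.032) + 7·(0.129) + 8·(0.097) + 8·(0.129) = 5.000.
E[U | V ∈ {0, 3}] = (5.000) / (0.742) = 6.7385.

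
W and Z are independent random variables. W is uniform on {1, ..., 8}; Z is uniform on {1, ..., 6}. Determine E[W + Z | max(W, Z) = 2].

10/3

Outcomes with max(W, Z) = 2: (1,2), (2,1), (2,2), each with probability 1/48.
E[W + Z | max(W, Z) = 2] = (3 + 3 + 4) / 3 = 10/3.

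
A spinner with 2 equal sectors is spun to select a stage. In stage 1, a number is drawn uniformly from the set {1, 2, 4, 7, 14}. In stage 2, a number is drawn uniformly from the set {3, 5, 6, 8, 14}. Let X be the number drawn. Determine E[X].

32/5

E[X | stage 1] = (1+2+4+7+14)/5 = 28/5.
E[X | stage 2] = (3+5+6+8+14)/5 = 36/5.
E[X] = (1/2)·(28/5) + (1/2)·(36/5) = 32/5.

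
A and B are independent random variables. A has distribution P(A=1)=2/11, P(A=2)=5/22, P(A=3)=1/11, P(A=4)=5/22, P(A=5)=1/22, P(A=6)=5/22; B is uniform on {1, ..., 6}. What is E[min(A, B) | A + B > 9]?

105/22

P(A + B > 9) = 1/6.
Summing min(A,B)·P(x,y) over outcomes with A + B > 9 gives 35/44.
E[min(A, B) | A + B > 9] = (35/44) / (1/6) = 105/22.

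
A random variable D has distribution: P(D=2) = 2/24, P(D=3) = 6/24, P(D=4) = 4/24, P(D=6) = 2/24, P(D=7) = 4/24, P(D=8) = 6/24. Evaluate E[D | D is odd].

23/5

P(D is odd) = 5/12.
Σ over the event: 3·1/4 + 7·1/6 = 23/12.
E[D | D is odd] = (23/12) / (5/12) = 23/5.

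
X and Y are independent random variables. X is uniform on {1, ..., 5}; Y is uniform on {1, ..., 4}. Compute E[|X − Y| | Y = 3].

6/5

Outcomes with Y = 3: (1,3), (2,3), (3,3), (4,3), (5,3), each with probability 1/20.
E[|X − Y| | Y = 3] = (2 + 1 + 0 + 1 + 2) / 5 = 6/5.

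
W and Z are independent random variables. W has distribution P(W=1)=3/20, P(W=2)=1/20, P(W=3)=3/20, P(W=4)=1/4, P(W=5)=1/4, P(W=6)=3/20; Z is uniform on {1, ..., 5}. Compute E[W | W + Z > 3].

P(W + Z > 3) = 93/100.
Summing W·P(x,y) over outcomes with W + Z > 3 gives 377/100.
E[W | W + Z > 3] = (377/100) / (93/100) = 377/93.

377/93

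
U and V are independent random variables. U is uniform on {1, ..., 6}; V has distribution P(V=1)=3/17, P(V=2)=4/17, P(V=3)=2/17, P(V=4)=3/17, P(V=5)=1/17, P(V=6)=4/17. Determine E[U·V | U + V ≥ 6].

P(U + V ≥ 6) = 71/102.
Summing UV·P(x,y) over outcomes with U + V ≥ 6 gives 185/17.
E[U·V | U + V ≥ 6] = (185/17) / (71/102) = 1110/71.

1110/71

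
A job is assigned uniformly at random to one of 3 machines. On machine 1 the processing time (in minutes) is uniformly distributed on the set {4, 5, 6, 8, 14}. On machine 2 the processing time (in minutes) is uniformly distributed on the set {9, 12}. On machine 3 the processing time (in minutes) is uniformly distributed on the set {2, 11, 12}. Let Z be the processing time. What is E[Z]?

E[Z | machine 1] = (4+5+6+8+14)/5 = 37/5.
E[Z | machine 2] = (9+12)/2 = 21/2.
E[Z | machine 3] = (2+11+12)/3 = 25/3.
E[Z] = (1/3)·(37/5) + (1/3)·(21/2) + (1/3)·(25/3) = 787/90.

787/90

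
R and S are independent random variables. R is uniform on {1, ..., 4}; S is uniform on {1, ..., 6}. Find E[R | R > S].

10/3

Outcomes with R > S: (2,1), (3,1), (3,2), (4,1), (4,2), (4,3), each with probability 1/24.
E[R | R > S] = (2 + 3 + 3 + 4 + 4 + 4) / 6 = 10/3.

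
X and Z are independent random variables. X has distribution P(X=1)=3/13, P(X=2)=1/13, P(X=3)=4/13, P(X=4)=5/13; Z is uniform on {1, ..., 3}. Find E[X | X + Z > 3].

103/32

P(X + Z > 3) = 32/39.
Summing X·P(x,y) over outcomes with X + Z > 3 gives 103/39.
E[X | X + Z > 3] = (103/39) / (32/39) = 103/32.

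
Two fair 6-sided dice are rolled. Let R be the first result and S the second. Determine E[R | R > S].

14/3

P(R > S) = 5/12.
Summing R·P(x,y) over outcomes with R > S gives 35/18.
E[R | R > S] = (35/18) / (5/12) = 14/3.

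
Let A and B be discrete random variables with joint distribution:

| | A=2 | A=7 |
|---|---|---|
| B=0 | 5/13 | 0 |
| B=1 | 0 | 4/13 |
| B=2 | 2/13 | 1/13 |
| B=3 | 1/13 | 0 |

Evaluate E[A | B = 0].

P(B = 0) = 5/13.
Summing A·P(A=x,B=y) over the conditioning event gives 10/13.
E[A | B = 0] = (10/13) / (5/13) = 2.

2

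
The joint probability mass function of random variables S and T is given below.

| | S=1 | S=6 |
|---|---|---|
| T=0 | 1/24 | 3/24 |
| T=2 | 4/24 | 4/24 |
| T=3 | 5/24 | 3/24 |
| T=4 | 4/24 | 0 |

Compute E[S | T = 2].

7/2

P(T = 2) = 1/3.
Summing S·P(S=x,T=y) over the conditioning event gives 7/6.
E[S | T = 2] = (7/6) / (1/3) = 7/2.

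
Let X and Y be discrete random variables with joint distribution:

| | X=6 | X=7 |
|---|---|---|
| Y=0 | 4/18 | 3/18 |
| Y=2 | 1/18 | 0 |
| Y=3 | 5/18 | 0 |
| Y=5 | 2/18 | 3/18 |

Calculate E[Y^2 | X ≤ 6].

33/4

P(X ≤ 6) = 2/3.
Σ Y^2·P over the event = 0·(4/18) + 4·(1/18) + 9·(5/18) + 25·(2/18) = 11/2.
E[Y^2 | X ≤ 6] = (11/2) / (2/3) = 33/4.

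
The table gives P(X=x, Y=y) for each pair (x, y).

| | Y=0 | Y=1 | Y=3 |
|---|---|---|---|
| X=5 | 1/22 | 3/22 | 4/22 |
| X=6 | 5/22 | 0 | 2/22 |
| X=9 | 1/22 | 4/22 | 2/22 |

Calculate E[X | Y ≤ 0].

44/7

P(Y ≤ 0) = 7/22.
Σ X·P over the event = 5·(1/22) + 6·(5/22) + 9·(1/22) = 2.
E[X | Y ≤ 0] = (2) / (7/22) = 44/7.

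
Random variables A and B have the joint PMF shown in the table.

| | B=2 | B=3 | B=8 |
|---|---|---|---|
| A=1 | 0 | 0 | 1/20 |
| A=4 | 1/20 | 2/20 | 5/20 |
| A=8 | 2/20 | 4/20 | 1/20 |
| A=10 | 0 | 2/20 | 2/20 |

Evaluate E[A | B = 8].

49/9

P(B = 8) = 9/20.
Summing A·P(A=x,B=y) over the conditioning event gives 49/20.
E[A | B = 8] = (49/20) / (9/20) = 49/9.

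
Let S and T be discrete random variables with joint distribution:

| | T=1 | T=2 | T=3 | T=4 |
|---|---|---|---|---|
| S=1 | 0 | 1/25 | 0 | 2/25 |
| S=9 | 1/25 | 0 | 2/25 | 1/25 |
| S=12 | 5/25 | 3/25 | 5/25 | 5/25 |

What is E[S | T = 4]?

71/8

P(T = 4) = 8/25.
Σ S·P over the event = 1·(2/25) + 9·(1/25) + 12·(5/25) = 71/25.
E[S | T = 4] = (71/25) / (8/25) = 71/8.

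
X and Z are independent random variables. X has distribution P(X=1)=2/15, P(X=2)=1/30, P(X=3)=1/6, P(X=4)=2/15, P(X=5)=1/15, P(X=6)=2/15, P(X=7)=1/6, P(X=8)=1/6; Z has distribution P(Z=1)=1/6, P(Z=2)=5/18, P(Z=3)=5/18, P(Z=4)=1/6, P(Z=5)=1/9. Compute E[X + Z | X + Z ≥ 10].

P(X + Z ≥ 10) = 149/540.
Summing (X+Z)·P(x,y) over outcomes with X + Z ≥ 10 gives 809/270.
E[X + Z | X + Z ≥ 10] = (809/270) / (149/540) = 1618/149.

1618/149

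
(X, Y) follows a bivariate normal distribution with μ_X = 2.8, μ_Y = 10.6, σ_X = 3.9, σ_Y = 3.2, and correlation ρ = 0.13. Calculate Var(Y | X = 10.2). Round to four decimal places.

For a bivariate normal, Var(Y | X=x) = σ_Y²(1 − ρ²).
Var(Y | X=10.2) = (3.2)²·(1 − (0.13)²) = 10.24·0.9831 = 10.0669.

10.0669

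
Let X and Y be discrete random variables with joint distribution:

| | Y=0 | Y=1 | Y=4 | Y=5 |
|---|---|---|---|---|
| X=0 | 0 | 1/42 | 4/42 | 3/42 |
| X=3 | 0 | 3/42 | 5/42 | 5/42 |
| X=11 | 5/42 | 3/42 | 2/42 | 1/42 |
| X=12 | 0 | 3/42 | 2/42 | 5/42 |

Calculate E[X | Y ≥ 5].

43/7

P(Y ≥ 5) = 1/3.
Σ X·P over the event = 0·(3/42) + 3·(5/42) + 11·(1/42) + 12·(5/42) = 43/21.
E[X | Y ≥ 5] = (43/21) / (1/3) = 43/7.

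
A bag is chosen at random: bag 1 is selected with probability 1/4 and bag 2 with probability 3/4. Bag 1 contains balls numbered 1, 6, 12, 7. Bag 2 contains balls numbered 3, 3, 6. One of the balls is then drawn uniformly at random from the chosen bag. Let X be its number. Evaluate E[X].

37/8

E[X | bag 1] = (1+6+12+7)/4 = 13/2.
E[X | bag 2] = (3+3+6)/3 = 4.
E[X] = (1/4)·(13/2) + (3/4)·(4) = 37/8.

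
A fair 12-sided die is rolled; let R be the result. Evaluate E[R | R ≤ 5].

3

Given R ≤ 5, R is equally likely to be any of {1, 2, 3, 4, 5}.
E[R | R ≤ 5] = (1 + 2 + 3 + 4 + 5) / 5 = 3.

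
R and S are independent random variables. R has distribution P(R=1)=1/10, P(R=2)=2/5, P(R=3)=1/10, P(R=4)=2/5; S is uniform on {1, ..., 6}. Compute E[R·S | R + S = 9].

98/5

P(R + S = 9) = 1/12.
Summing RS·P(x,y) over outcomes with R + S = 9 gives 49/30.
E[R·S | R + S = 9] = (49/30) / (1/12) = 98/5.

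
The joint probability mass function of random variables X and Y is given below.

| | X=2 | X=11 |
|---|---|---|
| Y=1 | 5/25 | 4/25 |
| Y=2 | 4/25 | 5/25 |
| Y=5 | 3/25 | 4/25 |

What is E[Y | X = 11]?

34/13

P(X = 11) = 13/25.
Σ Y·P over the event = 1·(4/25) + 2·(5/25) + 5·(4/25) = 34/25.
E[Y | X = 11] = (34/25) / (13/25) = 34/13.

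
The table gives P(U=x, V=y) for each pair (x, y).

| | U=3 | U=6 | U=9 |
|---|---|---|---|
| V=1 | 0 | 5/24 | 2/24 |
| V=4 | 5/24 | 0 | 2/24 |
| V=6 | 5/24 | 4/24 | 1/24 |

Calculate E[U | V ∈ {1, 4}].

P(V ∈ {1, 4}) = 7/12.
Σ U·P over the event = 3·(5/24) + 6·(5/24) + 9·(2/24) + 9·(2/24) = 27/8.
E[U | V ∈ {1, 4}] = (27/8) / (7/12) = 81/14.

81/14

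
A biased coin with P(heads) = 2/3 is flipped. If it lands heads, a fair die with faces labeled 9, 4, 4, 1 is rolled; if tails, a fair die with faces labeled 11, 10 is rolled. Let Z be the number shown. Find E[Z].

E[Z | heads] = (9+4+4+1)/4 = 9/2.
E[Z | tails] = (11+10)/2 = 21/2.
E[Z] = (2/3)·(9/2) + (1/3)·(21/2) = 13/2.

13/2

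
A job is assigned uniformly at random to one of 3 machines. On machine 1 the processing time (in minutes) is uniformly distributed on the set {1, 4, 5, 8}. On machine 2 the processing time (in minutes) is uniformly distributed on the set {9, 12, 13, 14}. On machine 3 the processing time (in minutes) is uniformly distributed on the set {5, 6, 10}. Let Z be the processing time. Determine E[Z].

47/6

E[Z | machine 1] = (1+4+5+8)/4 = 9/2.
E[Z | machine 2] = (9+12+13+14)/4 = 12.
E[Z | machine 3] = (5+6+10)/3 = 7.
E[Z] = (1/3)·(9/2) + (1/3)·(12) + (1/3)·(7) = 47/6.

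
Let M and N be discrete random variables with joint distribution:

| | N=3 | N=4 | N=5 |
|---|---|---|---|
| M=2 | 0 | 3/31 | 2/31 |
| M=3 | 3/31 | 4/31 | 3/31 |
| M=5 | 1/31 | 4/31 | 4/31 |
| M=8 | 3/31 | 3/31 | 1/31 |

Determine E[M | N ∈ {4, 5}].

103/24

P(N ∈ {4, 5}) = 24/31.
Σ M·P over the event = 2·(3/31) + 2·(2/31) + 3·(4/31) + 3·(3/31) + 5·(4/31) + 5·(4/31) + 8·(3/31) + 8·(1/31) = 103/31.
E[M | N ∈ {4, 5}] = (103/31) / (24/31) = 103/24.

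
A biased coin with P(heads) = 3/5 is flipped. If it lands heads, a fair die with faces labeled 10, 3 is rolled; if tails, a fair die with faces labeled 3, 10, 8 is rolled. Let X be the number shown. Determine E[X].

67/10

E[X | heads] = (10+3)/2 = 13/2.
E[X | tails] = (3+10+8)/3 = 7.
By the law of total expectation,
E[X] = (3/5)·(13/2) + (2/5)·(7) = 67/10.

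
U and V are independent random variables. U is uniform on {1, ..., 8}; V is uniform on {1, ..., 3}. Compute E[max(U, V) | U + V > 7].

62/9

Outcomes with U + V > 7: (5,3), (6,2), (6,3), (7,1), (7,2), (7,3), (8,1), (8,2), (8,3), each with probability 1/24.
E[max(U, V) | U + V > 7] = (5 + 6 + 6 + 7 + 7 + 7 + 8 + 8 + 8) / 9 = 62/9.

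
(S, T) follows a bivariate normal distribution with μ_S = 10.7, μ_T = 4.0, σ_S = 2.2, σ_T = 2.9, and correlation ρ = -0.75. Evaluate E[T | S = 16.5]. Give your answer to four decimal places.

-1.7341

E[T | S=x] = μ_T + ρ(σ_T/σ_S)(x − μ_S) for jointly normal variables.
E[T | S=16.5] = 4.0 + (-0.75)·(2.9/2.2)·(16.5 − (10.7)) = 4.0 + (-0.98864)·(5.8) = -1.7341.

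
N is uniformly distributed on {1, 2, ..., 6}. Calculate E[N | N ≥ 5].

11/2

Given N ≥ 5, N is equally likely to be any of {5, 6}.
E[N | N ≥ 5] = (5 + 6) / 2 = 11/2.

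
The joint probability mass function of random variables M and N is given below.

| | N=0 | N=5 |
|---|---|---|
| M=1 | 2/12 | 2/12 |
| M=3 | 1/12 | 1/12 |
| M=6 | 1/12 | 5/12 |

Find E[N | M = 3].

P(M = 3) = 1/6.
Σ N·P over the event = 0·(1/12) + 5·(1/12) = 5/12.
E[N | M = 3] = (5/12) / (1/6) = 5/2.

5/2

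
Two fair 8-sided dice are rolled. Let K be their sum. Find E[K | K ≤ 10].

310/43

P(K ≤ 10) = 43/64.
E[K | K ≤ 10] = (155/32) / (43/64) = 310/43.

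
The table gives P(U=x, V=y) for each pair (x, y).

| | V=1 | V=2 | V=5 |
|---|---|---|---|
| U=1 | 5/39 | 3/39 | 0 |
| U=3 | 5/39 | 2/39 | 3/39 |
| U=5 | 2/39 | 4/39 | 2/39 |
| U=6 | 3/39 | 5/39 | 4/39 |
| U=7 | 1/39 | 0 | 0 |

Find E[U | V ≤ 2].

19/5

P(V ≤ 2) = 10/13.
Summing U·P(U=x,V=y) over the conditioning event gives 38/13.
E[U | V ≤ 2] = (38/13) / (10/13) = 19/5.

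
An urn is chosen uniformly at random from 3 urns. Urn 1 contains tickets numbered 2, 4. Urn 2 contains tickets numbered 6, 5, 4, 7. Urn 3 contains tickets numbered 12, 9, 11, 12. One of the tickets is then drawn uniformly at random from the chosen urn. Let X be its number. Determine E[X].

E[X | urn 1] = (2+4)/2 = 3.
E[X | urn 2] = (6+5+4+7)/4 = 11/2.
E[X | urn 3] = (12+9+11+12)/4 = 11.
By the law of total expectation,
E[X] = (1/3)·(3) + (1/3)·(11/2) + (1/3)·(11) = 13/2.

13/2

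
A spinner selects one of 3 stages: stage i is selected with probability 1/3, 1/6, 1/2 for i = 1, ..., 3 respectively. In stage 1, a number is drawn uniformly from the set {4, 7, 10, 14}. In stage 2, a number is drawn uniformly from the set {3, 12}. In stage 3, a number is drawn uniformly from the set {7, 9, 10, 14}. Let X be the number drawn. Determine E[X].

55/6

E[X | stage 1] = (4+7+10+14)/4 = 35/4.
E[X | stage 2] = (3+12)/2 = 15/2.
E[X | stage 3] = (7+9+10+14)/4 = 10.
E[X] = (1/3)·(35/4) + (1/6)·(15/2) + (1/2)·(10) = 55/6.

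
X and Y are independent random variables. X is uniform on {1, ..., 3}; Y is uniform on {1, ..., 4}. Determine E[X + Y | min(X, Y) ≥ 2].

Outcomes with min(X, Y) ≥ 2: (2,2), (2,3), (2,4), (3,2), (3,3), (3,4), each with probability 1/12.
E[X + Y | min(X, Y) ≥ 2] = (4 + 5 + 6 + 5 + 6 + 7) / 6 = 11/2.

11/2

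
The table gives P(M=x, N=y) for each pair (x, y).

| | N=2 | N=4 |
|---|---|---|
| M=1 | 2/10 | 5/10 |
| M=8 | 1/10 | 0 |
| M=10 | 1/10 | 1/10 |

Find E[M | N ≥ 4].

5/2

P(N ≥ 4) = 3/5.
Σ M·P over the event = 1·(5/10) + 10·(1/10) = 3/2.
E[M | N ≥ 4] = (3/2) / (3/5) = 5/2.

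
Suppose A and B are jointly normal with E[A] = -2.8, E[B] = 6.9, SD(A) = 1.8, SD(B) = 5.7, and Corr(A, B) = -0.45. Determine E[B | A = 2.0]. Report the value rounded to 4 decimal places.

0.0600

For a bivariate normal, E[B | A=x] = μ_B + ρ·(σ_B/σ_A)·(x − μ_A).
E[B | A=2.0] = 6.9 + (-0.45)·(5.7/1.8)·(2.0 − (-2.8)) = 6.9 + (-1.425)·(4.8) = 0.0600.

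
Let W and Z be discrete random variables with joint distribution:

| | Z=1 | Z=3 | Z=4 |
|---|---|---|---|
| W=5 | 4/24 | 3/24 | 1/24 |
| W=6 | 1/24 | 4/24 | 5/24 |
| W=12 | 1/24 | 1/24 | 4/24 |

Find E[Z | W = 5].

17/8

P(W = 5) = 1/3.
Summing Z·P(W=x,Z=y) over the conditioning event gives 17/24.
E[Z | W = 5] = (17/24) / (1/3) = 17/8.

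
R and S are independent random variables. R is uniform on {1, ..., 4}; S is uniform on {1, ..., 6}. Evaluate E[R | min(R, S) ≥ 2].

P(min(R, S) ≥ 2) = 5/8.
Summing R·P(x,y) over outcomes with min(R, S) ≥ 2 gives 15/8.
E[R | min(R, S) ≥ 2] = (15/8) / (5/8) = 3.

3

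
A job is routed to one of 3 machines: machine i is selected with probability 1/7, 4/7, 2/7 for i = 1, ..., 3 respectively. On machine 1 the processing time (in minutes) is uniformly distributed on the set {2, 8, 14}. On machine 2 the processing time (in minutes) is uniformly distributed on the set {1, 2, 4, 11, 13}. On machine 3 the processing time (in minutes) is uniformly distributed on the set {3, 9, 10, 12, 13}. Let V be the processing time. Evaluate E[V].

E[V | machine 1] = (2+8+14)/3 = 8.
E[V | machine 2] = (1+2+4+11+13)/5 = 31/5.
E[V | machine 3] = (3+9+10+12+13)/5 = 47/5.
By the law of total expectation,
E[V] = (1/7)·(8) + (4/7)·(31/5) + (2/7)·(47/5) = 258/35.

258/35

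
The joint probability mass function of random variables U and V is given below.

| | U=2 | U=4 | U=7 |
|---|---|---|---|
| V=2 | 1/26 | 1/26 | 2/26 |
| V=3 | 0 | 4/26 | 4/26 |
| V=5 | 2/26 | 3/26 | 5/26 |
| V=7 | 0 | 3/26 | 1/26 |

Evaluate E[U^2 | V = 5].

P(V = 5) = 5/13.
Σ U^2·P over the event = 4·(2/26) + 16·(3/26) + 49·(5/26) = 301/26.
E[U^2 | V = 5] = (301/26) / (5/13) = 301/10.

301/10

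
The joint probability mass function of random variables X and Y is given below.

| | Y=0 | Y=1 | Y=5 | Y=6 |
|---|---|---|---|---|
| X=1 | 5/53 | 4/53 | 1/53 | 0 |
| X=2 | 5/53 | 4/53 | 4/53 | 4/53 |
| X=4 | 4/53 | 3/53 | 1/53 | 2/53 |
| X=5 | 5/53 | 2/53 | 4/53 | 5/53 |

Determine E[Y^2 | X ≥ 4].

191/13

P(X ≥ 4) = 26/53.
Summing Y^2·P(X=x,Y=y) over the conditioning event gives 382/53.
E[Y^2 | X ≥ 4] = (382/53) / (26/53) = 191/13.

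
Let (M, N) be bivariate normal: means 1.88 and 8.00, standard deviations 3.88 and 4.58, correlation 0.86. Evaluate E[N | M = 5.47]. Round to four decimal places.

For a bivariate normal, E[N | M=x] = μ_N + ρ·(σ_N/σ_M)·(x − μ_M).
E[N | M=5.47] = 8.00 + (0.86)·(4.58/3.88)·(5.47 − (1.88)) = 8.00 + (1.01515)·(3.59) = 11.6444.

11.6444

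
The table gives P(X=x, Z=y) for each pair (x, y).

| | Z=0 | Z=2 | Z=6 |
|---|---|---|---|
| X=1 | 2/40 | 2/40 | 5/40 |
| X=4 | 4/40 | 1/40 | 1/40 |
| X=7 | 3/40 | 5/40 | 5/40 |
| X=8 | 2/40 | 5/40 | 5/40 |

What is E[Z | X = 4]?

4/3

P(X = 4) = 3/20.
Summing Z·P(X=x,Z=y) over the conditioning event gives 1/5.
E[Z | X = 4] = (1/5) / (3/20) = 4/3.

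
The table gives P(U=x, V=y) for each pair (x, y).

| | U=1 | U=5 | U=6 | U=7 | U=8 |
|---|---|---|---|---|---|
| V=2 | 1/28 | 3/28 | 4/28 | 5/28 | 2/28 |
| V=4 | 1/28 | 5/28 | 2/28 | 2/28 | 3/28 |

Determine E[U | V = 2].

P(V = 2) = 15/28.
Σ U·P over the event = 1·(1/28) + 5·(3/28) + 6·(4/28) + 7·(5/28) + 8·(2/28) = 13/4.
E[U | V = 2] = (13/4) / (15/28) = 91/15.

91/15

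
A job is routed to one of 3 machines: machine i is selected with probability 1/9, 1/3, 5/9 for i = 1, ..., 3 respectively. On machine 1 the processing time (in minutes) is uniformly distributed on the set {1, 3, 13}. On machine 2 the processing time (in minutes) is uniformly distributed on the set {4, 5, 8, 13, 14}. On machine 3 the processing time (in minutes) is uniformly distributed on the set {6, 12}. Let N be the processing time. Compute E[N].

1156/135

E[N | machine 1] = (1+3+13)/3 = 17/3.
E[N | machine 2] = (4+5+8+13+14)/5 = 44/5.
E[N | machine 3] = (6+12)/2 = 9.
E[N] = (1/9)·(17/3) + (1/3)·(44/5) + (5/9)·(9) = 1156/135.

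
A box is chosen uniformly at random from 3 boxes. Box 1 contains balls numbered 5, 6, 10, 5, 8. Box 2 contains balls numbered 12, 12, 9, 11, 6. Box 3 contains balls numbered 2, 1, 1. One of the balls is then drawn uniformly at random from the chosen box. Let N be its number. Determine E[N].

E[N | box 1] = (5+6+10+5+8)/5 = 34/5.
E[N | box 2] = (12+12+9+11+6)/5 = 10.
E[N | box 3] = (2+1+1)/3 = 4/3.
E[N] = (1/3)·(34/5) + (1/3)·(10) + (1/3)·(4/3) = 272/45.

272/45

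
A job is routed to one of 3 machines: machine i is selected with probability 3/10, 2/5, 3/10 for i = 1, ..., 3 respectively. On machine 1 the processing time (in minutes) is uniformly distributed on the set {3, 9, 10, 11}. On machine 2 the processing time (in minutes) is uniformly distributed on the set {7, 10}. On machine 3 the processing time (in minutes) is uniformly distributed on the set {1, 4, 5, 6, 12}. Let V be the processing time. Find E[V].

E[V | machine 1] = (3+9+10+11)/4 = 33/4.
E[V | machine 2] = (7+10)/2 = 17/2.
E[V | machine 3] = (1+4+5+6+12)/5 = 28/5.
E[V] = (3/10)·(33/4) + (2/5)·(17/2) + (3/10)·(28/5) = 1511/200.

1511/200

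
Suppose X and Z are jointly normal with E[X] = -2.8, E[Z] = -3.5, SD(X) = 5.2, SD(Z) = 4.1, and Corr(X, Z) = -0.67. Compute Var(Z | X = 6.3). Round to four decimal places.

Var(Z | X=x) = (1 − ρ²)·σ_Z².
Var(Z | X=6.3) = (4.1)²·(1 − (-0.67)²) = 16.81·0.5511 = 9.2640.

9.2640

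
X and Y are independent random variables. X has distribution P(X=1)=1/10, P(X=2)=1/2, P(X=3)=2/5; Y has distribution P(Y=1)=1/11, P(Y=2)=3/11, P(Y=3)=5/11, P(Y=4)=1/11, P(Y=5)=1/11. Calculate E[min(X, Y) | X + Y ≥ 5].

180/77

P(X + Y ≥ 5) = 7/10.
Summing min(X,Y)·P(x,y) over outcomes with X + Y ≥ 5 gives 18/11.
E[min(X, Y) | X + Y ≥ 5] = (18/11) / (7/10) = 180/77.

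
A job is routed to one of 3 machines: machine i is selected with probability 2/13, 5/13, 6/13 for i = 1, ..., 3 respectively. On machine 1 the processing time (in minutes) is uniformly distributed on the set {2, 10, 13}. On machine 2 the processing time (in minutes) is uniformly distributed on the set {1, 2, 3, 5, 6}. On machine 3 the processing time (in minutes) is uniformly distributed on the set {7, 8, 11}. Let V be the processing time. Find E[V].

E[V | machine 1] = (2+10+13)/3 = 25/3.
E[V | machine 2] = (1+2+3+5+6)/5 = 17/5.
E[V | machine 3] = (7+8+11)/3 = 26/3.
By the law of total expectation,
E[V] = (2/13)·(25/3) + (5/13)·(17/5) + (6/13)·(26/3) = 257/39.

257/39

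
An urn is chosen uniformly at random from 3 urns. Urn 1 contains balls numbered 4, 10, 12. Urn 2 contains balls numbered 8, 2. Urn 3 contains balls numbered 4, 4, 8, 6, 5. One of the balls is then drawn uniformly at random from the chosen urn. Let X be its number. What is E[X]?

E[X | urn 1] = (4+10+12)/3 = 26/3.
E[X | urn 2] = (8+2)/2 = 5.
E[X | urn 3] = (4+4+8+6+5)/5 = 27/5.
E[X] = (1/3)·(26/3) + (1/3)·(5) + (1/3)·(27/5) = 286/45.

286/45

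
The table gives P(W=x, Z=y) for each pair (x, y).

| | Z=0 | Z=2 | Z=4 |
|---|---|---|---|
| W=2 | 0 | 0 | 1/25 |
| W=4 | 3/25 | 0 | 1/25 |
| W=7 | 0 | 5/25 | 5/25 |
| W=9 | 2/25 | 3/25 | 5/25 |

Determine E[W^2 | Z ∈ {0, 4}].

P(Z ∈ {0, 4}) = 17/25.
Σ W^2·P over the event = 4·(1/25) + 16·(3/25) + 16·(1/25) + 49·(5/25) + 81·(2/25) + 81·(5/25) = 176/5.
E[W^2 | Z ∈ {0, 4}] = (176/5) / (17/25) = 880/17.

880/17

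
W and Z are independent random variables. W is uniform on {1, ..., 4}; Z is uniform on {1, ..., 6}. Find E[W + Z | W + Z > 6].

Outcomes with W + Z > 6: (1,6), (2,5), (2,6), (3,4), (3,5), (3,6), (4,3), (4,4), (4,5), (4,6), each with probability 1/24.
E[W + Z | W + Z > 6] = (7 + 7 + 8 + 7 + 8 + 9 + 7 + 8 + 9 + 10) / 10 = 8.

8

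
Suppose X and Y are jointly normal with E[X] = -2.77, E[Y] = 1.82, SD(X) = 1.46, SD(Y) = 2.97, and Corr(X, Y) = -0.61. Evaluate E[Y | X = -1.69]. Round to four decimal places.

E[Y | X=x] = μ_Y + ρ(σ_Y/σ_X)(x − μ_X) for jointly normal variables.
E[Y | X=-1.69] = 1.82 + (-0.61)·(2.97/1.46)·(-1.69 − (-2.77)) = 1.82 + (-1.2409)·(1.08) = 0.4798.

0.4798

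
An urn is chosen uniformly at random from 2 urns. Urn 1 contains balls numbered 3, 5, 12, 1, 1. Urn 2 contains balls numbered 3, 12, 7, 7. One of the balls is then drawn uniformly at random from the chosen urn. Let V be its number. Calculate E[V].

E[V | urn 1] = (3+5+12+1+1)/5 = 22/5.
E[V | urn 2] = (3+12+7+7)/4 = 29/4.
By the law of total expectation,
E[V] = (1/2)·(22/5) + (1/2)·(29/4) = 233/40.

233/40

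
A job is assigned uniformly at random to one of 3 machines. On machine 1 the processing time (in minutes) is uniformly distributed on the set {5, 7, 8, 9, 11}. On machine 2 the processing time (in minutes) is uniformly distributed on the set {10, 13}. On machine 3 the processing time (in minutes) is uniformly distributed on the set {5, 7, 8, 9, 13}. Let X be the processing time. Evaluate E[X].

93/10

E[X | machine 1] = (5+7+8+9+11)/5 = 8.
E[X | machine 2] = (10+13)/2 = 23/2.
E[X | machine 3] = (5+7+8+9+13)/5 = 42/5.
By the law of total expectation,
E[X] = (1/3)·(8) + (1/3)·(23/2) + (1/3)·(42/5) = 93/10.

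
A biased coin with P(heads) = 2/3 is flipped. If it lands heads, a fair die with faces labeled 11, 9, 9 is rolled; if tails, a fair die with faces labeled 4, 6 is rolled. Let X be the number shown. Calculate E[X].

73/9

E[X | heads] = (11+9+9)/3 = 29/3.
E[X | tails] = (4+6)/2 = 5.
By the law of total expectation,
E[X] = (2/3)·(29/3) + (1/3)·(5) = 73/9.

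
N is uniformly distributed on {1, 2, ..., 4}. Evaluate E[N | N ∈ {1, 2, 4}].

P(N ∈ {1, 2, 4}) = 3/4.
Σ over the event: 1·1/4 + 2·1/4 + 4·1/4 = 7/4.
E[N | N ∈ {1, 2, 4}] = (7/4) / (3/4) = 7/3.

7/3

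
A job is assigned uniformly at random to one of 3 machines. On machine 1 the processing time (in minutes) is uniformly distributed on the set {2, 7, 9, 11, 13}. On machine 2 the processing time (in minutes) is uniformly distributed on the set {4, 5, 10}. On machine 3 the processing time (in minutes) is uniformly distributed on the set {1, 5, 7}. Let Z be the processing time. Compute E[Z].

E[Z | machine 1] = (2+7+9+11+13)/5 = 42/5.
E[Z | machine 2] = (4+5+10)/3 = 19/3.
E[Z | machine 3] = (1+5+7)/3 = 13/3.
By the law of total expectation,
E[Z] = (1/3)·(42/5) + (1/3)·(19/3) + (1/3)·(13/3) = 286/45.

286/45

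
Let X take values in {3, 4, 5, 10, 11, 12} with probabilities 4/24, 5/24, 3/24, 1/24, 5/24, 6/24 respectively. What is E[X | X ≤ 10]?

57/13

P(X ≤ 10) = 13/24.
Σ over the event: 3·1/6 + 4·5/24 + 5·1/8 + 10·1/24 = 19/8.
E[X | X ≤ 10] = (19/8) / (13/24) = 57/13.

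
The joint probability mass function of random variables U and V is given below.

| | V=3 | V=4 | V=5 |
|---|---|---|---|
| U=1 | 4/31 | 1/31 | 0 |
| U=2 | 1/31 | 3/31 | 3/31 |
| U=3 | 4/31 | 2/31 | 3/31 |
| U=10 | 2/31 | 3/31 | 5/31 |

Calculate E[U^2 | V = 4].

P(V = 4) = 9/31.
Σ U^2·P over the event = 1·(1/31) + 4·(3/31) + 9·(2/31) + 100·(3/31) = 331/31.
E[U^2 | V = 4] = (331/31) / (9/31) = 331/9.

331/9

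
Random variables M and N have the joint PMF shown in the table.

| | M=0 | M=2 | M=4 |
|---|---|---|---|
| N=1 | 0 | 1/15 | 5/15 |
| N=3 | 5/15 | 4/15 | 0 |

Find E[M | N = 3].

8/9

P(N = 3) = 3/5.
Σ M·P over the event = 0·(5/15) + 2·(4/15) = 8/15.
E[M | N = 3] = (8/15) / (3/5) = 8/9.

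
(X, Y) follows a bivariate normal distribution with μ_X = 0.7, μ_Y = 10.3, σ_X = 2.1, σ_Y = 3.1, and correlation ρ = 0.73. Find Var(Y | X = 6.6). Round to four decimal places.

Var(Y | X=x) = (1 − ρ²)·σ_Y².
Var(Y | X=6.6) = (3.1)²·(1 − (0.73)²) = 9.61·0.4671 = 4.4888.

4.4888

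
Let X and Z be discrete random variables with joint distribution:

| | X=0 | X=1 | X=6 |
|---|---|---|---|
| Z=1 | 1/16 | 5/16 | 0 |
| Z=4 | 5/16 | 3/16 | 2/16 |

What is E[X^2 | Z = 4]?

P(Z = 4) = 5/8.
Σ X^2·P over the event = 0·(5/16) + 1·(3/16) + 36·(2/16) = 75/16.
E[X^2 | Z = 4] = (75/16) / (5/8) = 15/2.

15/2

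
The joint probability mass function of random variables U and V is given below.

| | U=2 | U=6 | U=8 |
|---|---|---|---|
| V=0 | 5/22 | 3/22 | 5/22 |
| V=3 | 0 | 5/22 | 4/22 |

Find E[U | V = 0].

68/13

P(V = 0) = 13/22.
Summing U·P(U=x,V=y) over the conditioning event gives 34/11.
E[U | V = 0] = (34/11) / (13/22) = 68/13.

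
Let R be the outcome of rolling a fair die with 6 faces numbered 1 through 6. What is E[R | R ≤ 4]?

5/2

Given R ≤ 4, R is equally likely to be any of {1, 2, 3, 4}.
E[R | R ≤ 4] = (1 + 2 + 3 + 4) / 4 = 5/2.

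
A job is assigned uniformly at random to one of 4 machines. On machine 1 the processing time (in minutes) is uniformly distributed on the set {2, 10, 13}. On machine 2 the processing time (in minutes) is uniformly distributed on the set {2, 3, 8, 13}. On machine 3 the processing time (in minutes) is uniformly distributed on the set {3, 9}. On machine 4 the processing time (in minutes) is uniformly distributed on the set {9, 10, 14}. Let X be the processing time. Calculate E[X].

191/24

E[X | machine 1] = (2+10+13)/3 = 25/3.
E[X | machine 2] = (2+3+8+13)/4 = 13/2.
E[X | machine 3] = (3+9)/2 = 6.
E[X | machine 4] = (9+10+14)/3 = 11.
By the law of total expectation,
E[X] = (1/4)·(25/3) + (1/4)·(13/2) + (1/4)·(6) + (1/4)·(11) = 191/24.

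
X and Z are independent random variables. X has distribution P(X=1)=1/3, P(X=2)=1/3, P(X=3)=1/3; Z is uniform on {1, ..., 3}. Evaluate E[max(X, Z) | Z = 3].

3

P(Z = 3) = 1/3.
Summing max(X,Z)·P(x,y) over outcomes with Z = 3 gives 1.
E[max(X, Z) | Z = 3] = (1) / (1/3) = 3.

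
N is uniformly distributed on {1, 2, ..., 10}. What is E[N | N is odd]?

Given N is odd, N is equally likely to be any of {1, 3, 5, 7, 9}.
E[N | N is odd] = (1 + 3 + 5 + 7 + 9) / 5 = 5.

5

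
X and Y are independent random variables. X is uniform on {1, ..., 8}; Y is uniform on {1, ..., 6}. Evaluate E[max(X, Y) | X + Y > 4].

17/3

P(X + Y > 4) = 7/8.
Summing max(X,Y)·P(x,y) over outcomes with X + Y > 4 gives 119/24.
E[max(X, Y) | X + Y > 4] = (119/24) / (7/8) = 17/3.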